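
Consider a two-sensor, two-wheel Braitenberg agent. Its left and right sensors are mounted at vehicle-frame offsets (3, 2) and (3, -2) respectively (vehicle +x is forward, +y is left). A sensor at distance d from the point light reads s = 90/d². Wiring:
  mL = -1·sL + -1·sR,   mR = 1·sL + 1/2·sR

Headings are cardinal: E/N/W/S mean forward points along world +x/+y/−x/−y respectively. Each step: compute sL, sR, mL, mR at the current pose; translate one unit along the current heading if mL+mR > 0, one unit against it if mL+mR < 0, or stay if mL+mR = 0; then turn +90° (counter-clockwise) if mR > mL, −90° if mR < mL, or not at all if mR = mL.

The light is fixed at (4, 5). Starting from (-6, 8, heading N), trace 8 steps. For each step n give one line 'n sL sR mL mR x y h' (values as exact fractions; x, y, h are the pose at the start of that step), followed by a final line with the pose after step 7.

0 1/2 9/10 -7/5 19/20 -6 8 N
1 90/169 18/37 -6372/6253 4851/6253 -6 7 W
2 9/5 45/61 -774/305 1323/610 -5 7 S
3 90/61 90/37 -8820/2257 6075/2257 -5 8 E
4 1/2 9/10 -7/5 19/20 -6 8 N
5 90/169 18/37 -6372/6253 4851/6253 -6 7 W
6 9/5 45/61 -774/305 1323/610 -5 7 S
7 90/61 90/37 -8820/2257 6075/2257 -5 8 E
final -6 8 N

n=0: pose=(-6,8,N); sL=1/2, sR=9/10; mL=-7/5, mR=19/20; mL+mR=-9/20 → advance -1; mR−mL=47/20 → turn +1·90°
n=1: pose=(-6,7,W); sL=90/169, sR=18/37; mL=-6372/6253, mR=4851/6253; mL+mR=-9/37 → advance -1; mR−mL=11223/6253 → turn +1·90°
n=2: pose=(-5,7,S); sL=9/5, sR=45/61; mL=-774/305, mR=1323/610; mL+mR=-45/122 → advance -1; mR−mL=2871/610 → turn +1·90°
n=3: pose=(-5,8,E); sL=90/61, sR=90/37; mL=-8820/2257, mR=6075/2257; mL+mR=-45/37 → advance -1; mR−mL=14895/2257 → turn +1·90°
n=4: pose=(-6,8,N); sL=1/2, sR=9/10; mL=-7/5, mR=19/20; mL+mR=-9/20 → advance -1; mR−mL=47/20 → turn +1·90°
n=5: pose=(-6,7,W); sL=90/169, sR=18/37; mL=-6372/6253, mR=4851/6253; mL+mR=-9/37 → advance -1; mR−mL=11223/6253 → turn +1·90°
n=6: pose=(-5,7,S); sL=9/5, sR=45/61; mL=-774/305, mR=1323/610; mL+mR=-45/122 → advance -1; mR−mL=2871/610 → turn +1·90°
n=7: pose=(-5,8,E); sL=90/61, sR=90/37; mL=-8820/2257, mR=6075/2257; mL+mR=-45/37 → advance -1; mR−mL=14895/2257 → turn +1·90°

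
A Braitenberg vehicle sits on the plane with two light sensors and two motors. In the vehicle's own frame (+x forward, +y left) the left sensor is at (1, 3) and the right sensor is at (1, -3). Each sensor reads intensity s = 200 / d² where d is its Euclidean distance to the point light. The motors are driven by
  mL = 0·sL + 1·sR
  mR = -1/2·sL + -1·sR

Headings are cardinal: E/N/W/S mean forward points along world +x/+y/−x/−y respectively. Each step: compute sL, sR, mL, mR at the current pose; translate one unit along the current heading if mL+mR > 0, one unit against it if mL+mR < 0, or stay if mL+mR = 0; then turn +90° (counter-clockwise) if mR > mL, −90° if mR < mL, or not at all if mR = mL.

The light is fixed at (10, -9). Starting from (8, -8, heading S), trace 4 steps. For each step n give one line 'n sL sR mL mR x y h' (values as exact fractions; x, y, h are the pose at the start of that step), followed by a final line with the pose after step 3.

n=0: pose=(8,-8,S); sL=200, sR=8; mL=8, mR=-108; mL+mR=-100 → advance -1; mR−mL=-116 → turn -1·90°
n=1: pose=(8,-7,W); sL=20, sR=100/17; mL=100/17, mR=-270/17; mL+mR=-10 → advance -1; mR−mL=-370/17 → turn -1·90°
n=2: pose=(9,-7,N); sL=8, sR=200/13; mL=200/13, mR=-252/13; mL+mR=-4 → advance -1; mR−mL=-452/13 → turn -1·90°
n=3: pose=(9,-8,E); sL=25/2, sR=50; mL=50, mR=-225/4; mL+mR=-25/4 → advance -1; mR−mL=-425/4 → turn -1·90°

0 200 8 8 -108 8 -8 S
1 20 100/17 100/17 -270/17 8 -7 W
2 8 200/13 200/13 -252/13 9 -7 N
3 25/2 50 50 -225/4 9 -8 E
final 8 -8 S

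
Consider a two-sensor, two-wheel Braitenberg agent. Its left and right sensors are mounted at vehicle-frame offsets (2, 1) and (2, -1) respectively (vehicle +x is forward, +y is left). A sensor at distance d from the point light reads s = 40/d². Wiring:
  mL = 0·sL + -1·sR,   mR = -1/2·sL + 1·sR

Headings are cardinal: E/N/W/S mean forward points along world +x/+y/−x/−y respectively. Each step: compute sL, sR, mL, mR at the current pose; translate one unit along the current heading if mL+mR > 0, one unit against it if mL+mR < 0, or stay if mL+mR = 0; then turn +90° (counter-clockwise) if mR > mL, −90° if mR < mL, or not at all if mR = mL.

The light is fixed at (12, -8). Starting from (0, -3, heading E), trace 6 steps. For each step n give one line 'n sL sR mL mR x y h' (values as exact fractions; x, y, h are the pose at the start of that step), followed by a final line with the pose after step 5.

0 5/17 10/29 -10/29 195/986 0 -3 E
1 8/49 40/193 -40/193 1188/9457 -1 -3 N
2 20/117 4/25 -4/25 218/2925 -1 -4 W
3 8/25 40/173 -40/173 308/4325 0 -4 S
4 5/17 10/29 -10/29 195/986 0 -3 E
5 8/49 40/193 -40/193 1188/9457 -1 -3 N
final -1 -4 W

n=0: pose=(0,-3,E); sL=5/17, sR=10/29; mL=-10/29, mR=195/986; mL+mR=-5/34 → advance -1; mR−mL=535/986 → turn +1·90°
n=1: pose=(-1,-3,N); sL=8/49, sR=40/193; mL=-40/193, mR=1188/9457; mL+mR=-4/49 → advance -1; mR−mL=3148/9457 → turn +1·90°
n=2: pose=(-1,-4,W); sL=20/117, sR=4/25; mL=-4/25, mR=218/2925; mL+mR=-10/117 → advance -1; mR−mL=686/2925 → turn +1·90°
n=3: pose=(0,-4,S); sL=8/25, sR=40/173; mL=-40/173, mR=308/4325; mL+mR=-4/25 → advance -1; mR−mL=1308/4325 → turn +1·90°
n=4: pose=(0,-3,E); sL=5/17, sR=10/29; mL=-10/29, mR=195/986; mL+mR=-5/34 → advance -1; mR−mL=535/986 → turn +1·90°
n=5: pose=(-1,-3,N); sL=8/49, sR=40/193; mL=-40/193, mR=1188/9457; mL+mR=-4/49 → advance -1; mR−mL=3148/9457 → turn +1·90°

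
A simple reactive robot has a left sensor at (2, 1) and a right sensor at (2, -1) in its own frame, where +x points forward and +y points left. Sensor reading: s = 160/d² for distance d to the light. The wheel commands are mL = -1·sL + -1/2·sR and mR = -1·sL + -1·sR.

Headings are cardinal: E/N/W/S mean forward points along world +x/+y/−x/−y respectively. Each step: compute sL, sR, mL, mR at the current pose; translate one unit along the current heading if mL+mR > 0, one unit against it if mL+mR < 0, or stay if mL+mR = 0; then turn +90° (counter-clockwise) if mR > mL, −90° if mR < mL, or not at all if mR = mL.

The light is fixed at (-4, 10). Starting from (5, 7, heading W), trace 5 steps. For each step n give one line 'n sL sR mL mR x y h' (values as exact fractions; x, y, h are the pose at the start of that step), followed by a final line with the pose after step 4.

n=0: pose=(5,7,W); sL=32/13, sR=160/53; mL=-2736/689, mR=-3776/689; mL+mR=-6512/689 → advance -1; mR−mL=-80/53 → turn -1·90°
n=1: pose=(6,7,N); sL=80/41, sR=80/61; mL=-6520/2501, mR=-8160/2501; mL+mR=-14680/2501 → advance -1; mR−mL=-40/61 → turn -1·90°
n=2: pose=(6,6,E); sL=160/153, sR=160/169; mL=-39280/25857, mR=-51520/25857; mL+mR=-90800/25857 → advance -1; mR−mL=-80/169 → turn -1·90°
n=3: pose=(5,6,S); sL=20/17, sR=8/5; mL=-168/85, mR=-236/85; mL+mR=-404/85 → advance -1; mR−mL=-4/5 → turn -1·90°
n=4: pose=(5,7,W); sL=32/13, sR=160/53; mL=-2736/689, mR=-3776/689; mL+mR=-6512/689 → advance -1; mR−mL=-80/53 → turn -1·90°

0 32/13 160/53 -2736/689 -3776/689 5 7 W
1 80/41 80/61 -6520/2501 -8160/2501 6 7 N
2 160/153 160/169 -39280/25857 -51520/25857 6 6 E
3 20/17 8/5 -168/85 -236/85 5 6 S
4 32/13 160/53 -2736/689 -3776/689 5 7 W
final 6 7 N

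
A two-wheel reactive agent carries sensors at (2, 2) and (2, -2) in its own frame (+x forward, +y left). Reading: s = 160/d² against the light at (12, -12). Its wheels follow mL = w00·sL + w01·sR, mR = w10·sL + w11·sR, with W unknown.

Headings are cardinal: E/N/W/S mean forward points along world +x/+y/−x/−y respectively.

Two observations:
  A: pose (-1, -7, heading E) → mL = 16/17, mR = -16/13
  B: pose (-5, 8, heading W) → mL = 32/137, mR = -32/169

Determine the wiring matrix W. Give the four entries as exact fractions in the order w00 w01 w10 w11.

1 0 0 -1

obs A: pose=(-1,-7,E) → sL=16/17, sR=16/13, mL=16/17, mR=-16/13
obs B: pose=(-5,8,W) → sL=32/137, sR=32/169, mL=32/137, mR=-32/169
sensor matrix S = [[16/17, 16/13], [32/137, 32/169]]; det S = -43008/393601
solve [mL_A; mL_B] = S·[w00; w01] and [mR_A; mR_B] = S·[w10; w11]:
  w00 = 1, w01 = 0, w10 = 0, w11 = -1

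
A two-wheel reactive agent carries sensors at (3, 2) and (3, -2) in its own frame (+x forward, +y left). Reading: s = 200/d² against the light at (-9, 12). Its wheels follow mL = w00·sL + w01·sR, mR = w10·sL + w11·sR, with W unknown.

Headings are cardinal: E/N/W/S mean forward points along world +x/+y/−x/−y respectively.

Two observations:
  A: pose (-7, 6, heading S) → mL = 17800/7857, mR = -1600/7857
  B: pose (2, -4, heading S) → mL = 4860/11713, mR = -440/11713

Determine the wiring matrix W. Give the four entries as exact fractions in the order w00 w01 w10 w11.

1/2 1/2 1/2 -1/2

obs A: pose=(-7,6,S) → sL=200/97, sR=200/81, mL=17800/7857, mR=-1600/7857
obs B: pose=(2,-4,S) → sL=20/53, sR=100/221, mL=4860/11713, mR=-440/11713
sensor matrix S = [[200/97, 200/81], [20/53, 100/221]]; det S = 112000/92029041
solve [mL_A; mL_B] = S·[w00; w01] and [mR_A; mR_B] = S·[w10; w11]:
  w00 = 1/2, w01 = 1/2, w10 = 1/2, w11 = -1/2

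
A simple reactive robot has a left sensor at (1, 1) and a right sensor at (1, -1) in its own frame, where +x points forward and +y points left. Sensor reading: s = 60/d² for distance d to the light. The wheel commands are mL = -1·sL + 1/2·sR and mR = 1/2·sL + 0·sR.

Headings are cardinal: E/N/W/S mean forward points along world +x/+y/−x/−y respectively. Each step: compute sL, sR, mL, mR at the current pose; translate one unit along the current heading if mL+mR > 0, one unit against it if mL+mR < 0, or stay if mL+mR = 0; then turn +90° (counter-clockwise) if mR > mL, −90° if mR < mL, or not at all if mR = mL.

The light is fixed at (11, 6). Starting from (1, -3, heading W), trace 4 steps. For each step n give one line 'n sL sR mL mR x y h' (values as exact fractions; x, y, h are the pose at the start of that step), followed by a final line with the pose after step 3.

0 60/221 12/37 -894/8177 30/221 1 -3 W
1 3/10 15/61 -54/305 3/20 0 -3 S
2 60/149 60/181 -6390/26969 30/149 0 -2 E
3 30/109 6/17 -183/1853 15/109 -1 -2 N
final -1 -1 W

n=0: pose=(1,-3,W); sL=60/221, sR=12/37; mL=-894/8177, mR=30/221; mL+mR=216/8177 → advance +1; mR−mL=2004/8177 → turn +1·90°
n=1: pose=(0,-3,S); sL=3/10, sR=15/61; mL=-54/305, mR=3/20; mL+mR=-33/1220 → advance -1; mR−mL=399/1220 → turn +1·90°
n=2: pose=(0,-2,E); sL=60/149, sR=60/181; mL=-6390/26969, mR=30/149; mL+mR=-960/26969 → advance -1; mR−mL=11820/26969 → turn +1·90°
n=3: pose=(-1,-2,N); sL=30/109, sR=6/17; mL=-183/1853, mR=15/109; mL+mR=72/1853 → advance +1; mR−mL=438/1853 → turn +1·90°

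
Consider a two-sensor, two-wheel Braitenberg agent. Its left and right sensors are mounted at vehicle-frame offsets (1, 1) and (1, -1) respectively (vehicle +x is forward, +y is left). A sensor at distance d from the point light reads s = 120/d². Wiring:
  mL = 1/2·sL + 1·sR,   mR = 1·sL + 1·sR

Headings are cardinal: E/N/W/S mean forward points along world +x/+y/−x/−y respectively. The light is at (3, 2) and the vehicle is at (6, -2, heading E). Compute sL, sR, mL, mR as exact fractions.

24/5 120/41 1092/205 1584/205

left sensor world pos  = (7, -1); dL² = 25
right sensor world pos = (7, -3); dR² = 41
sL = 120/25 = 24/5
sR = 120/41 = 120/41
mL = 1/2·sL + 1·sR = 1092/205
mR = 1·sL + 1·sR = 1584/205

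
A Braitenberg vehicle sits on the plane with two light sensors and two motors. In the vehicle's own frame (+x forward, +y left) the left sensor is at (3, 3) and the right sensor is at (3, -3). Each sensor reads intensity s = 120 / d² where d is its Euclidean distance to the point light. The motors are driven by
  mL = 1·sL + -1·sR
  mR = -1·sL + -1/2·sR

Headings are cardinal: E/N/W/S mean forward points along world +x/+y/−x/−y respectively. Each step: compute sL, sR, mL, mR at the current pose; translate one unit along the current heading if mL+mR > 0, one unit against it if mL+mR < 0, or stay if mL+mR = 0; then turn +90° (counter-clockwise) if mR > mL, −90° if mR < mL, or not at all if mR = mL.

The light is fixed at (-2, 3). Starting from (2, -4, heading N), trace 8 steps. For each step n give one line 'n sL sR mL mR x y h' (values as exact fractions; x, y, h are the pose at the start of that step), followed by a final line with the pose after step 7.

n=0: pose=(2,-4,N); sL=120/17, sR=24/13; mL=1152/221, mR=-1764/221; mL+mR=-36/13 → advance -1; mR−mL=-2916/221 → turn -1·90°
n=1: pose=(2,-5,E); sL=60/37, sR=12/17; mL=576/629, mR=-1242/629; mL+mR=-18/17 → advance -1; mR−mL=-1818/629 → turn -1·90°
n=2: pose=(1,-5,S); sL=120/157, sR=120/121; mL=-4320/18997, mR=-23940/18997; mL+mR=-180/121 → advance -1; mR−mL=-19620/18997 → turn -1·90°
n=3: pose=(1,-4,W); sL=6/5, sR=15/2; mL=-63/10, mR=-99/20; mL+mR=-45/4 → advance -1; mR−mL=27/20 → turn +1·90°
n=4: pose=(2,-4,S); sL=120/149, sR=120/101; mL=-5760/15049, mR=-21060/15049; mL+mR=-180/101 → advance -1; mR−mL=-15300/15049 → turn -1·90°
n=5: pose=(2,-3,W); sL=60/41, sR=12; mL=-432/41, mR=-306/41; mL+mR=-18 → advance -1; mR−mL=126/41 → turn +1·90°
n=6: pose=(3,-3,S); sL=24/29, sR=24/17; mL=-288/493, mR=-756/493; mL+mR=-36/17 → advance -1; mR−mL=-468/493 → turn -1·90°
n=7: pose=(3,-2,W); sL=30/17, sR=15; mL=-225/17, mR=-315/34; mL+mR=-45/2 → advance -1; mR−mL=135/34 → turn +1·90°

0 120/17 24/13 1152/221 -1764/221 2 -4 N
1 60/37 12/17 576/629 -1242/629 2 -5 E
2 120/157 120/121 -4320/18997 -23940/18997 1 -5 S
3 6/5 15/2 -63/10 -99/20 1 -4 W
4 120/149 120/101 -5760/15049 -21060/15049 2 -4 S
5 60/41 12 -432/41 -306/41 2 -3 W
6 24/29 24/17 -288/493 -756/493 3 -3 S
7 30/17 15 -225/17 -315/34 3 -2 W
final 4 -2 S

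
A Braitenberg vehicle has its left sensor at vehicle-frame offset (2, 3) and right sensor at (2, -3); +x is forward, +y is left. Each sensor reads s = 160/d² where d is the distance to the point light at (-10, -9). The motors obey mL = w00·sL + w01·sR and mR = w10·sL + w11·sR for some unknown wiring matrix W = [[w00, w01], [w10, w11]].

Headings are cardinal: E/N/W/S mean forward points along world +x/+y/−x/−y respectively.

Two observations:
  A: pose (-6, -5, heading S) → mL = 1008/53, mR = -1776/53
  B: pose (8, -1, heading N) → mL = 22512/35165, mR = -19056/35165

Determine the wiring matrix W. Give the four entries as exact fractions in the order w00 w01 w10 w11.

1 1/2 -1/2 -1

obs A: pose=(-6,-5,S) → sL=160/53, sR=32, mL=1008/53, mR=-1776/53
obs B: pose=(8,-1,N) → sL=32/65, sR=160/541, mL=22512/35165, mR=-19056/35165
sensor matrix S = [[160/53, 32], [32/65, 160/541]]; det S = -27697152/1863745
solve [mL_A; mL_B] = S·[w00; w01] and [mR_A; mR_B] = S·[w10; w11]:
  w00 = 1, w01 = 1/2, w10 = -1/2, w11 = -1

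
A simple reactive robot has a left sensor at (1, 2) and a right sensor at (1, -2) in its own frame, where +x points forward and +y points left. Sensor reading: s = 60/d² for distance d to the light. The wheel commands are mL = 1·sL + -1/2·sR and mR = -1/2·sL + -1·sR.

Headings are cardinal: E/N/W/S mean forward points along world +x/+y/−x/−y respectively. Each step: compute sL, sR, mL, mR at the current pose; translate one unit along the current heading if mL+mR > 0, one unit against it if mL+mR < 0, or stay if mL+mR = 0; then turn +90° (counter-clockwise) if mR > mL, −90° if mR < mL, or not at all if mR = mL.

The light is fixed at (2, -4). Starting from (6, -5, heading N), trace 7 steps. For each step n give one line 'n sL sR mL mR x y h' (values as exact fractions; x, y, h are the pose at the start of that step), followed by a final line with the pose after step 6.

n=0: pose=(6,-5,N); sL=15, sR=5/3; mL=85/6, mR=-55/6; mL+mR=5 → advance +1; mR−mL=-70/3 → turn -1·90°
n=1: pose=(6,-4,E); sL=60/29, sR=60/29; mL=30/29, mR=-90/29; mL+mR=-60/29 → advance -1; mR−mL=-120/29 → turn -1·90°
n=2: pose=(5,-4,S); sL=30/13, sR=30; mL=-165/13, mR=-405/13; mL+mR=-570/13 → advance -1; mR−mL=-240/13 → turn -1·90°
n=3: pose=(5,-3,W); sL=12, sR=60/13; mL=126/13, mR=-138/13; mL+mR=-12/13 → advance -1; mR−mL=-264/13 → turn -1·90°
n=4: pose=(6,-3,N); sL=15/2, sR=3/2; mL=27/4, mR=-21/4; mL+mR=3/2 → advance +1; mR−mL=-12 → turn -1·90°
n=5: pose=(6,-2,E); sL=60/41, sR=12/5; mL=54/205, mR=-642/205; mL+mR=-588/205 → advance -1; mR−mL=-696/205 → turn -1·90°
n=6: pose=(5,-2,S); sL=30/13, sR=30; mL=-165/13, mR=-405/13; mL+mR=-570/13 → advance -1; mR−mL=-240/13 → turn -1·90°

0 15 5/3 85/6 -55/6 6 -5 N
1 60/29 60/29 30/29 -90/29 6 -4 E
2 30/13 30 -165/13 -405/13 5 -4 S
3 12 60/13 126/13 -138/13 5 -3 W
4 15/2 3/2 27/4 -21/4 6 -3 N
5 60/41 12/5 54/205 -642/205 6 -2 E
6 30/13 30 -165/13 -405/13 5 -2 S
final 5 -1 W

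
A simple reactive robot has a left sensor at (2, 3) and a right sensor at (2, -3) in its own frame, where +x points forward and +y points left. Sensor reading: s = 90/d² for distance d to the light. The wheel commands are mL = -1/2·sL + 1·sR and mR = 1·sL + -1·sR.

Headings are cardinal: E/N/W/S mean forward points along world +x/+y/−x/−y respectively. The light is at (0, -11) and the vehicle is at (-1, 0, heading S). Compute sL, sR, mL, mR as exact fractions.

left sensor world pos  = (2, -2); dL² = 85
right sensor world pos = (-4, -2); dR² = 97
sL = 90/85 = 18/17
sR = 90/97 = 90/97
mL = -1/2·sL + 1·sR = 657/1649
mR = 1·sL + -1·sR = 216/1649

18/17 90/97 657/1649 216/1649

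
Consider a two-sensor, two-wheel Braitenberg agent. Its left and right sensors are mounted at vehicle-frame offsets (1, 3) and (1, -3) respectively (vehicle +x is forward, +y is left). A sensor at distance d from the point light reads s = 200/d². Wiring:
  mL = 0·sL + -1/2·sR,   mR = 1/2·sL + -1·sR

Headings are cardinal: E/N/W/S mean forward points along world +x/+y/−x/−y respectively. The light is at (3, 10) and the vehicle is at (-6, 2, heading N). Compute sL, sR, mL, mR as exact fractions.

left sensor world pos  = (-9, 3); dL² = 193
right sensor world pos = (-3, 3); dR² = 85
sL = 200/193 = 200/193
sR = 200/85 = 40/17
mL = 0·sL + -1/2·sR = -20/17
mR = 1/2·sL + -1·sR = -6020/3281

200/193 40/17 -20/17 -6020/3281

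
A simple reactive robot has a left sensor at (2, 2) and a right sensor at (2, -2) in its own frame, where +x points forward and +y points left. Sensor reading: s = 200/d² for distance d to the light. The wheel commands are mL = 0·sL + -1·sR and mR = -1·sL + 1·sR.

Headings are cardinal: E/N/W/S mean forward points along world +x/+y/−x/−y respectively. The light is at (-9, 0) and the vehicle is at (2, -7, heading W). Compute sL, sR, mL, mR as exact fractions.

left sensor world pos  = (0, -9); dL² = 162
right sensor world pos = (0, -5); dR² = 106
sL = 200/162 = 100/81
sR = 200/106 = 100/53
mL = 0·sL + -1·sR = -100/53
mR = -1·sL + 1·sR = 2800/4293

100/81 100/53 -100/53 2800/4293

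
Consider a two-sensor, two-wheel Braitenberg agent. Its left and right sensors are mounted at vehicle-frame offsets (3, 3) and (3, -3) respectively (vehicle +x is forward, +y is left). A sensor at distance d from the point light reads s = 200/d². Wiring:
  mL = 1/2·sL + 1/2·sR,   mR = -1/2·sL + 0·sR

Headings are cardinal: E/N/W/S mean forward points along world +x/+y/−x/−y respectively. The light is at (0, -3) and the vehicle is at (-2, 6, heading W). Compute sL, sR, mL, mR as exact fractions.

200/61 200/169 23000/10309 -100/61

left sensor world pos  = (-5, 3); dL² = 61
right sensor world pos = (-5, 9); dR² = 169
sL = 200/61 = 200/61
sR = 200/169 = 200/169
mL = 1/2·sL + 1/2·sR = 23000/10309
mR = -1/2·sL + 0·sR = -100/61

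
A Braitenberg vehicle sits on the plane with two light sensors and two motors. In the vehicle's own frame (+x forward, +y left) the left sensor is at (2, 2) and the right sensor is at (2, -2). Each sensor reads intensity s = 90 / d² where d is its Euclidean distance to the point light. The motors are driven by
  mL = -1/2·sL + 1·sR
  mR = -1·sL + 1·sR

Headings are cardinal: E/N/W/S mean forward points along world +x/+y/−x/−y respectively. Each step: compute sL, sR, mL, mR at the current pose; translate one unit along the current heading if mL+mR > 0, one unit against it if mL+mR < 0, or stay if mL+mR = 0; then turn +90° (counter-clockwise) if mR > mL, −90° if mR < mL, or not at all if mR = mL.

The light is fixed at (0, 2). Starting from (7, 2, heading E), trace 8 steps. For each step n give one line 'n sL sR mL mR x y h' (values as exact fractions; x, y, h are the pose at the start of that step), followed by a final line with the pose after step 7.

n=0: pose=(7,2,E); sL=18/17, sR=18/17; mL=9/17, mR=0; mL+mR=9/17 → advance +1; mR−mL=-9/17 → turn -1·90°
n=1: pose=(8,2,S); sL=45/52, sR=9/4; mL=189/104, mR=18/13; mL+mR=333/104 → advance +1; mR−mL=-45/104 → turn -1·90°
n=2: pose=(8,1,W); sL=2, sR=90/37; mL=53/37, mR=16/37; mL+mR=69/37 → advance +1; mR−mL=-1 → turn -1·90°
n=3: pose=(7,1,N); sL=45/13, sR=45/41; mL=-675/1066, mR=-1260/533; mL+mR=-3195/1066 → advance -1; mR−mL=-45/26 → turn -1·90°
n=4: pose=(7,0,E); sL=10/9, sR=90/97; mL=325/873, mR=-160/873; mL+mR=55/291 → advance +1; mR−mL=-5/9 → turn -1·90°
n=5: pose=(8,0,S); sL=45/58, sR=45/26; mL=2025/1508, mR=360/377; mL+mR=3465/1508 → advance +1; mR−mL=-45/116 → turn -1·90°
n=6: pose=(8,-1,W); sL=90/61, sR=90/37; mL=3825/2257, mR=2160/2257; mL+mR=5985/2257 → advance +1; mR−mL=-45/61 → turn -1·90°
n=7: pose=(7,-1,N); sL=45/13, sR=45/41; mL=-675/1066, mR=-1260/533; mL+mR=-3195/1066 → advance -1; mR−mL=-45/26 → turn -1·90°

0 18/17 18/17 9/17 0 7 2 E
1 45/52 9/4 189/104 18/13 8 2 S
2 2 90/37 53/37 16/37 8 1 W
3 45/13 45/41 -675/1066 -1260/533 7 1 N
4 10/9 90/97 325/873 -160/873 7 0 E
5 45/58 45/26 2025/1508 360/377 8 0 S
6 90/61 90/37 3825/2257 2160/2257 8 -1 W
7 45/13 45/41 -675/1066 -1260/533 7 -1 N
final 7 -2 E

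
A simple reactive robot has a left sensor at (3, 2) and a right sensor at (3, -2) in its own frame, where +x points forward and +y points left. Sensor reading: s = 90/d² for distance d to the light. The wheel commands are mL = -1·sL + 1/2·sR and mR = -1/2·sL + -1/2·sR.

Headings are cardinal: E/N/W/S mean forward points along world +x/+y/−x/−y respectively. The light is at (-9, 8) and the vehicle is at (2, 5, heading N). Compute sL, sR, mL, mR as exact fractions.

left sensor world pos  = (0, 8); dL² = 81
right sensor world pos = (4, 8); dR² = 169
sL = 90/81 = 10/9
sR = 90/169 = 90/169
mL = -1·sL + 1/2·sR = -1285/1521
mR = -1/2·sL + -1/2·sR = -1250/1521

10/9 90/169 -1285/1521 -1250/1521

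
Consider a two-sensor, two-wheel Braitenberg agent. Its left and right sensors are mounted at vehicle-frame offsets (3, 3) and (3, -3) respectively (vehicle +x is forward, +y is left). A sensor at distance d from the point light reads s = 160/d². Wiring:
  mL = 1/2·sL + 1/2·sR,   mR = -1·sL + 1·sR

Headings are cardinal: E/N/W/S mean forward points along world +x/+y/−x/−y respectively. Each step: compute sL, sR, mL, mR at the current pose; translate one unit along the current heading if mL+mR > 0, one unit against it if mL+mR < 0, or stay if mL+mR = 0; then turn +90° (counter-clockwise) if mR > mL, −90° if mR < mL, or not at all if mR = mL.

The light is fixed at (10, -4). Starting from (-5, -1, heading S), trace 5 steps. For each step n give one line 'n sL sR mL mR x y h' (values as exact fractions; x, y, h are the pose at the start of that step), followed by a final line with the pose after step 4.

n=0: pose=(-5,-1,S); sL=10/9, sR=40/81; mL=65/81, mR=-50/81; mL+mR=5/27 → advance +1; mR−mL=-115/81 → turn -1·90°
n=1: pose=(-5,-2,W); sL=32/65, sR=160/349; mL=10784/22685, mR=-768/22685; mL+mR=10016/22685 → advance +1; mR−mL=-11552/22685 → turn -1·90°
n=2: pose=(-6,-2,N); sL=80/193, sR=80/97; mL=11600/18721, mR=7680/18721; mL+mR=19280/18721 → advance +1; mR−mL=-3920/18721 → turn -1·90°
n=3: pose=(-6,-1,E); sL=32/41, sR=160/169; mL=5984/6929, mR=1152/6929; mL+mR=7136/6929 → advance +1; mR−mL=-4832/6929 → turn -1·90°
n=4: pose=(-5,-1,S); sL=10/9, sR=40/81; mL=65/81, mR=-50/81; mL+mR=5/27 → advance +1; mR−mL=-115/81 → turn -1·90°

0 10/9 40/81 65/81 -50/81 -5 -1 S
1 32/65 160/349 10784/22685 -768/22685 -5 -2 W
2 80/193 80/97 11600/18721 7680/18721 -6 -2 N
3 32/41 160/169 5984/6929 1152/6929 -6 -1 E
4 10/9 40/81 65/81 -50/81 -5 -1 S
final -5 -2 W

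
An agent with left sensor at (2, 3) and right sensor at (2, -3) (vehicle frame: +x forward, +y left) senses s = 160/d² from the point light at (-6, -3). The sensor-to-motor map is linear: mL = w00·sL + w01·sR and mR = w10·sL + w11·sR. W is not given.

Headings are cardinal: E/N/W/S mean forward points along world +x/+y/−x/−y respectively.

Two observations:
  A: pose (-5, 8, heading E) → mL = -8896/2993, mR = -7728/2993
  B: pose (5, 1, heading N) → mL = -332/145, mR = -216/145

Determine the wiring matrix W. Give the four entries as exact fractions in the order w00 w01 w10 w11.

obs A: pose=(-5,8,E) → sL=32/41, sR=160/73, mL=-8896/2993, mR=-7728/2993
obs B: pose=(5,1,N) → sL=8/5, sR=20/29, mL=-332/145, mR=-216/145
sensor matrix S = [[32/41, 160/73], [8/5, 20/29]]; det S = -257664/86797
solve [mL_A; mL_B] = S·[w00; w01] and [mR_A; mR_B] = S·[w10; w11]:
  w00 = -1, w01 = -1, w10 = -1/2, w11 = -1

-1 -1 -1/2 -1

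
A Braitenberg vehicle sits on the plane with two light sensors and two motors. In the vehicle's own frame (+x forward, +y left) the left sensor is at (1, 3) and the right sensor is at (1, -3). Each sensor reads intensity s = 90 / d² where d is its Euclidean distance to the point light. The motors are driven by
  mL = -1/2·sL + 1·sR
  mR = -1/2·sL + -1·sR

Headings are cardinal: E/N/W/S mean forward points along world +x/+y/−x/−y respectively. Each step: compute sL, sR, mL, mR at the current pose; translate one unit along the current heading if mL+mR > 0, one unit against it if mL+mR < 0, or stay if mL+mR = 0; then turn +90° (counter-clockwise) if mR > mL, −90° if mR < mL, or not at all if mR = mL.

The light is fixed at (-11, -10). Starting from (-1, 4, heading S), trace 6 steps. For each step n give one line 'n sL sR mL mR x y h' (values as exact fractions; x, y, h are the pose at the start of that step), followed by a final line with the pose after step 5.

0 45/169 45/109 10305/36842 -20115/36842 -1 4 S
1 2/5 2/9 1/45 -19/45 -1 5 W
2 9/32 45/226 423/7232 -2457/7232 0 5 N
3 90/433 18/53 5409/22949 -10179/22949 0 4 E
4 45/169 45/109 10305/36842 -20115/36842 -1 4 S
5 2/5 2/9 1/45 -19/45 -1 5 W
final 0 5 N

n=0: pose=(-1,4,S); sL=45/169, sR=45/109; mL=10305/36842, mR=-20115/36842; mL+mR=-45/169 → advance -1; mR−mL=-90/109 → turn -1·90°
n=1: pose=(-1,5,W); sL=2/5, sR=2/9; mL=1/45, mR=-19/45; mL+mR=-2/5 → advance -1; mR−mL=-4/9 → turn -1·90°
n=2: pose=(0,5,N); sL=9/32, sR=45/226; mL=423/7232, mR=-2457/7232; mL+mR=-9/32 → advance -1; mR−mL=-45/113 → turn -1·90°
n=3: pose=(0,4,E); sL=90/433, sR=18/53; mL=5409/22949, mR=-10179/22949; mL+mR=-90/433 → advance -1; mR−mL=-36/53 → turn -1·90°
n=4: pose=(-1,4,S); sL=45/169, sR=45/109; mL=10305/36842, mR=-20115/36842; mL+mR=-45/169 → advance -1; mR−mL=-90/109 → turn -1·90°
n=5: pose=(-1,5,W); sL=2/5, sR=2/9; mL=1/45, mR=-19/45; mL+mR=-2/5 → advance -1; mR−mL=-4/9 → turn -1·90°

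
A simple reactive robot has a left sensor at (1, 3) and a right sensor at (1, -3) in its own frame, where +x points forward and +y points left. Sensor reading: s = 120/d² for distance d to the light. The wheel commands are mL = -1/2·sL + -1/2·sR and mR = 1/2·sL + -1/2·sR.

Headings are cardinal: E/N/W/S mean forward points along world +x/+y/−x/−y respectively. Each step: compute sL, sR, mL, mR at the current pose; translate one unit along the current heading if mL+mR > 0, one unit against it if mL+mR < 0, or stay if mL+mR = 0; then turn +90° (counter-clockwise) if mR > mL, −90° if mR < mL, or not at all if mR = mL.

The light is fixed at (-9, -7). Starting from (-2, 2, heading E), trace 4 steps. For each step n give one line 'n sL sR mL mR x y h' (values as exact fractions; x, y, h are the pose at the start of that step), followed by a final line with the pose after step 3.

n=0: pose=(-2,2,E); sL=15/26, sR=6/5; mL=-231/260, mR=-81/260; mL+mR=-6/5 → advance -1; mR−mL=15/26 → turn +1·90°
n=1: pose=(-3,2,N); sL=120/109, sR=120/181; mL=-17400/19729, mR=4320/19729; mL+mR=-120/181 → advance -1; mR−mL=120/109 → turn +1·90°
n=2: pose=(-3,1,W); sL=12/5, sR=60/73; mL=-588/365, mR=288/365; mL+mR=-60/73 → advance -1; mR−mL=12/5 → turn +1·90°
n=3: pose=(-2,1,S); sL=120/149, sR=24/13; mL=-2568/1937, mR=-1008/1937; mL+mR=-24/13 → advance -1; mR−mL=120/149 → turn +1·90°

0 15/26 6/5 -231/260 -81/260 -2 2 E
1 120/109 120/181 -17400/19729 4320/19729 -3 2 N
2 12/5 60/73 -588/365 288/365 -3 1 W
3 120/149 24/13 -2568/1937 -1008/1937 -2 1 S
final -2 2 E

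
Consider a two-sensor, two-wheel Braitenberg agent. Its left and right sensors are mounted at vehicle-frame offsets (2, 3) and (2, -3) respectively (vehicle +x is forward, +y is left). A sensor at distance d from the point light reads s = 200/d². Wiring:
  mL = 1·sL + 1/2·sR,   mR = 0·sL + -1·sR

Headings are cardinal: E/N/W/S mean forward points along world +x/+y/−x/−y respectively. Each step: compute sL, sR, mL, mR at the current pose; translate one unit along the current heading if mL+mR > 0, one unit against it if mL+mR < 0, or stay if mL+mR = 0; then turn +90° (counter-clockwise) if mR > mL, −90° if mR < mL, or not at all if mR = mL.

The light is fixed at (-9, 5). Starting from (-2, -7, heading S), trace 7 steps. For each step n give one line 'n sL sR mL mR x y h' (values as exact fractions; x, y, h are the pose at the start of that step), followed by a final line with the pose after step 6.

0 25/37 50/53 2250/1961 -50/53 -2 -7 S
1 200/281 8/5 2124/1405 -8/5 -2 -8 W
2 100/73 100/121 15750/8833 -100/121 -1 -8 N
3 200/181 8/13 3324/2353 -8/13 -1 -7 E
4 10/17 25/29 1005/986 -25/29 0 -7 S
5 40/61 200/149 12060/9089 -200/149 0 -8 W
6 20/17 20/29 750/493 -20/29 1 -8 N
final 1 -7 E

n=0: pose=(-2,-7,S); sL=25/37, sR=50/53; mL=2250/1961, mR=-50/53; mL+mR=400/1961 → advance +1; mR−mL=-4100/1961 → turn -1·90°
n=1: pose=(-2,-8,W); sL=200/281, sR=8/5; mL=2124/1405, mR=-8/5; mL+mR=-124/1405 → advance -1; mR−mL=-4372/1405 → turn -1·90°
n=2: pose=(-1,-8,N); sL=100/73, sR=100/121; mL=15750/8833, mR=-100/121; mL+mR=8450/8833 → advance +1; mR−mL=-23050/8833 → turn -1·90°
n=3: pose=(-1,-7,E); sL=200/181, sR=8/13; mL=3324/2353, mR=-8/13; mL+mR=1876/2353 → advance +1; mR−mL=-4772/2353 → turn -1·90°
n=4: pose=(0,-7,S); sL=10/17, sR=25/29; mL=1005/986, mR=-25/29; mL+mR=155/986 → advance +1; mR−mL=-1855/986 → turn -1·90°
n=5: pose=(0,-8,W); sL=40/61, sR=200/149; mL=12060/9089, mR=-200/149; mL+mR=-140/9089 → advance -1; mR−mL=-24260/9089 → turn -1·90°
n=6: pose=(1,-8,N); sL=20/17, sR=20/29; mL=750/493, mR=-20/29; mL+mR=410/493 → advance +1; mR−mL=-1090/493 → turn -1·90°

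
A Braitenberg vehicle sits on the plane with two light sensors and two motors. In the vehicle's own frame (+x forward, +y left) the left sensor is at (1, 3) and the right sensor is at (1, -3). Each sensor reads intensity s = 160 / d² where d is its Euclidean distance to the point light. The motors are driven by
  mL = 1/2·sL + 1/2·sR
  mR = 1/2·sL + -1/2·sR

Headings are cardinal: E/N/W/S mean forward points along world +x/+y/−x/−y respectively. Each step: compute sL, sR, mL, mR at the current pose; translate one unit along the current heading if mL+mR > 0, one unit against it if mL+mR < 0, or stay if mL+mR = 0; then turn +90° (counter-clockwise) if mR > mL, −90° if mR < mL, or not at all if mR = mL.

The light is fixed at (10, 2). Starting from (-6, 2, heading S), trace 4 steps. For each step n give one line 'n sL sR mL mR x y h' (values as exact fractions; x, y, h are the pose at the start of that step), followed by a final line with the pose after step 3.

0 16/17 80/181 2128/3077 768/3077 -6 2 S
1 32/61 160/293 9568/17873 -192/17873 -6 1 W
2 2/5 40/49 149/245 -51/245 -7 1 N
3 32/53 32/53 32/53 0 -7 2 E
final -6 2 S

n=0: pose=(-6,2,S); sL=16/17, sR=80/181; mL=2128/3077, mR=768/3077; mL+mR=16/17 → advance +1; mR−mL=-80/181 → turn -1·90°
n=1: pose=(-6,1,W); sL=32/61, sR=160/293; mL=9568/17873, mR=-192/17873; mL+mR=32/61 → advance +1; mR−mL=-160/293 → turn -1·90°
n=2: pose=(-7,1,N); sL=2/5, sR=40/49; mL=149/245, mR=-51/245; mL+mR=2/5 → advance +1; mR−mL=-40/49 → turn -1·90°
n=3: pose=(-7,2,E); sL=32/53, sR=32/53; mL=32/53, mR=0; mL+mR=32/53 → advance +1; mR−mL=-32/53 → turn -1·90°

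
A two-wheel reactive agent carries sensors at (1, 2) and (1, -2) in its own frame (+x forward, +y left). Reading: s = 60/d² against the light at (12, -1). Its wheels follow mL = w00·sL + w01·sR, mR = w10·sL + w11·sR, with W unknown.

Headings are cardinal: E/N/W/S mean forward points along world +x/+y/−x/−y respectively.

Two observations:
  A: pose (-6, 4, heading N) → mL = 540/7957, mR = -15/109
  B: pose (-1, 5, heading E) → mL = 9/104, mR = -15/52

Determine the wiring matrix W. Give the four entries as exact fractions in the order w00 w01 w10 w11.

obs A: pose=(-6,4,N) → sL=15/109, sR=15/73, mL=540/7957, mR=-15/109
obs B: pose=(-1,5,E) → sL=15/52, sR=3/8, mL=9/104, mR=-15/52
sensor matrix S = [[15/109, 15/73], [15/52, 3/8]]; det S = -6345/827528
solve [mL_A; mL_B] = S·[w00; w01] and [mR_A; mR_B] = S·[w10; w11]:
  w00 = -1, w01 = 1, w10 = -1, w11 = 0

-1 1 -1 0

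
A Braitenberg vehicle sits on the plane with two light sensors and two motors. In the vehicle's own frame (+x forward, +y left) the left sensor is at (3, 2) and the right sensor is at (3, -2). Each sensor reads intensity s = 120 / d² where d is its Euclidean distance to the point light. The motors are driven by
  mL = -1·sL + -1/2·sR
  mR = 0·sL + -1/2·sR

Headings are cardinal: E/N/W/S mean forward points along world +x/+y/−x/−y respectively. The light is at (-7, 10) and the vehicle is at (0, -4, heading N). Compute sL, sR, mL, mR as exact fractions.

left sensor world pos  = (-2, -1); dL² = 146
right sensor world pos = (2, -1); dR² = 202
sL = 120/146 = 60/73
sR = 120/202 = 60/101
mL = -1·sL + -1/2·sR = -8250/7373
mR = 0·sL + -1/2·sR = -30/101

60/73 60/101 -8250/7373 -30/101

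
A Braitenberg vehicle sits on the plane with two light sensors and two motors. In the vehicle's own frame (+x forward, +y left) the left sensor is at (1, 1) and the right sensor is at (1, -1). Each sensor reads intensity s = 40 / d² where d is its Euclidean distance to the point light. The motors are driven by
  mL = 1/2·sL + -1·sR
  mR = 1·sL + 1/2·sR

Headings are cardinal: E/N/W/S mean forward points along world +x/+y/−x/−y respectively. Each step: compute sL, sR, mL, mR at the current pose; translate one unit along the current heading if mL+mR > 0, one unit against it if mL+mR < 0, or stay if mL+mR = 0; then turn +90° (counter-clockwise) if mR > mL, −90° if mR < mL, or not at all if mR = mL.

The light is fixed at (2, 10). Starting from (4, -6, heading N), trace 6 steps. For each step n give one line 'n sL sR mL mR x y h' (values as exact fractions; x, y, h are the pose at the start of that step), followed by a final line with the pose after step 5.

0 20/113 20/117 -1090/13221 3470/13221 4 -6 N
1 40/257 40/197 -6340/50629 13020/50629 4 -5 W
2 2/13 5/32 -33/416 193/832 3 -5 S
3 40/229 40/293 -3300/67097 16300/67097 3 -6 E
4 20/113 20/117 -1090/13221 3470/13221 4 -6 N
5 40/257 40/197 -6340/50629 13020/50629 4 -5 W
final 3 -5 S

n=0: pose=(4,-6,N); sL=20/113, sR=20/117; mL=-1090/13221, mR=3470/13221; mL+mR=2380/13221 → advance +1; mR−mL=1520/4407 → turn +1·90°
n=1: pose=(4,-5,W); sL=40/257, sR=40/197; mL=-6340/50629, mR=13020/50629; mL+mR=6680/50629 → advance +1; mR−mL=19360/50629 → turn +1·90°
n=2: pose=(3,-5,S); sL=2/13, sR=5/32; mL=-33/416, mR=193/832; mL+mR=127/832 → advance +1; mR−mL=259/832 → turn +1·90°
n=3: pose=(3,-6,E); sL=40/229, sR=40/293; mL=-3300/67097, mR=16300/67097; mL+mR=13000/67097 → advance +1; mR−mL=19600/67097 → turn +1·90°
n=4: pose=(4,-6,N); sL=20/113, sR=20/117; mL=-1090/13221, mR=3470/13221; mL+mR=2380/13221 → advance +1; mR−mL=1520/4407 → turn +1·90°
n=5: pose=(4,-5,W); sL=40/257, sR=40/197; mL=-6340/50629, mR=13020/50629; mL+mR=6680/50629 → advance +1; mR−mL=19360/50629 → turn +1·90°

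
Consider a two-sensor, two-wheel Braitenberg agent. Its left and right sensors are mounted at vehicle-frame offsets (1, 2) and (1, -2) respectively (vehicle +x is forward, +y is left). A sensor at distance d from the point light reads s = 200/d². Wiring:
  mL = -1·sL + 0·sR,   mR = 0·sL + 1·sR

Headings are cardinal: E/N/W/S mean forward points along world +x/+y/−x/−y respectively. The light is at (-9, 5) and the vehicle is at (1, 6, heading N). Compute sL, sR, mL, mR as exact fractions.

left sensor world pos  = (-1, 7); dL² = 68
right sensor world pos = (3, 7); dR² = 148
sL = 200/68 = 50/17
sR = 200/148 = 50/37
mL = -1·sL + 0·sR = -50/17
mR = 0·sL + 1·sR = 50/37

50/17 50/37 -50/17 50/37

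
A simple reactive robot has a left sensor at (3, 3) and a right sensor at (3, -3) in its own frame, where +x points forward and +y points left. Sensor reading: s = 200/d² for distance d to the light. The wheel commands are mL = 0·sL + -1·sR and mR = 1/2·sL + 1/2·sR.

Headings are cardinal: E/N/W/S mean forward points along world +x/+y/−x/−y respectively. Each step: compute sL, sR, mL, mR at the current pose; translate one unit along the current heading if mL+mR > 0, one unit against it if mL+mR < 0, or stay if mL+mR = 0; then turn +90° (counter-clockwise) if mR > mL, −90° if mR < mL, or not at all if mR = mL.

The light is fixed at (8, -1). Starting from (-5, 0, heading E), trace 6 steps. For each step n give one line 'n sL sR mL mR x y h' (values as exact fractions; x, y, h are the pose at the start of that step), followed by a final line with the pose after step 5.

n=0: pose=(-5,0,E); sL=50/29, sR=25/13; mL=-25/13, mR=1375/754; mL+mR=-75/754 → advance -1; mR−mL=2825/754 → turn +1·90°
n=1: pose=(-6,0,N); sL=40/61, sR=200/137; mL=-200/137, mR=8840/8357; mL+mR=-3360/8357 → advance -1; mR−mL=21040/8357 → turn +1·90°
n=2: pose=(-6,-1,W); sL=100/149, sR=100/149; mL=-100/149, mR=100/149; mL+mR=0 → advance +0; mR−mL=200/149 → turn +1·90°
n=3: pose=(-6,-1,S); sL=20/13, sR=100/149; mL=-100/149, mR=2140/1937; mL+mR=840/1937 → advance +1; mR−mL=3440/1937 → turn +1·90°
n=4: pose=(-6,-2,E); sL=8/5, sR=200/137; mL=-200/137, mR=1048/685; mL+mR=48/685 → advance +1; mR−mL=2048/685 → turn +1·90°
n=5: pose=(-5,-2,N); sL=10/13, sR=25/13; mL=-25/13, mR=35/26; mL+mR=-15/26 → advance -1; mR−mL=85/26 → turn +1·90°

0 50/29 25/13 -25/13 1375/754 -5 0 E
1 40/61 200/137 -200/137 8840/8357 -6 0 N
2 100/149 100/149 -100/149 100/149 -6 -1 W
3 20/13 100/149 -100/149 2140/1937 -6 -1 S
4 8/5 200/137 -200/137 1048/685 -6 -2 E
5 10/13 25/13 -25/13 35/26 -5 -2 N
final -5 -3 W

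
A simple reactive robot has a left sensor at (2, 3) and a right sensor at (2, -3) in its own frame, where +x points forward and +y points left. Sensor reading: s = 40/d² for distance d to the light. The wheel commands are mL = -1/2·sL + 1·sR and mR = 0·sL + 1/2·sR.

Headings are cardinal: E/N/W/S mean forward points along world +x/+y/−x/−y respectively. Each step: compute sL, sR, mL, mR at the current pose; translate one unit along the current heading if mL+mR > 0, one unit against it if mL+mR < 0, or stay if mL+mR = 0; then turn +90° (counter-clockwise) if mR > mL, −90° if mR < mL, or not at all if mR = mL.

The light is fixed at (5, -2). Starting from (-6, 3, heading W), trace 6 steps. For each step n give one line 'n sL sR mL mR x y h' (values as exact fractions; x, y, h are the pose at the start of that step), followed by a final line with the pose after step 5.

0 40/173 40/233 2260/40309 20/233 -6 3 W
1 4/9 20/117 -2/39 10/117 -7 3 S
2 40/149 40/101 3940/15049 20/101 -7 2 E
3 10/17 1/5 -8/85 1/10 -6 2 S
4 40/117 40/81 340/1053 20/81 -6 1 E
5 4/5 4/17 -14/85 2/17 -5 1 S
final -5 2 E

n=0: pose=(-6,3,W); sL=40/173, sR=40/233; mL=2260/40309, mR=20/233; mL+mR=5720/40309 → advance +1; mR−mL=1200/40309 → turn +1·90°
n=1: pose=(-7,3,S); sL=4/9, sR=20/117; mL=-2/39, mR=10/117; mL+mR=4/117 → advance +1; mR−mL=16/117 → turn +1·90°
n=2: pose=(-7,2,E); sL=40/149, sR=40/101; mL=3940/15049, mR=20/101; mL+mR=6920/15049 → advance +1; mR−mL=-960/15049 → turn -1·90°
n=3: pose=(-6,2,S); sL=10/17, sR=1/5; mL=-8/85, mR=1/10; mL+mR=1/170 → advance +1; mR−mL=33/170 → turn +1·90°
n=4: pose=(-6,1,E); sL=40/117, sR=40/81; mL=340/1053, mR=20/81; mL+mR=200/351 → advance +1; mR−mL=-80/1053 → turn -1·90°
n=5: pose=(-5,1,S); sL=4/5, sR=4/17; mL=-14/85, mR=2/17; mL+mR=-4/85 → advance -1; mR−mL=24/85 → turn +1·90°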